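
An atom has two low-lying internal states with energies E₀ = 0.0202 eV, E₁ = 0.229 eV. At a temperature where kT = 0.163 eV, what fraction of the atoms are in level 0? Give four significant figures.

Eᵢ/kT = 0.123926, 1.40491.
Z = Σ e^(−Eᵢ/kT) = e^(−0.123926) + e^(−1.40491) = 0.883445 + 0.245389 = 1.12883.
P₀ = e^(−E₀/kT) / Z = 0.883445/1.12883 = 0.7826.

0.7826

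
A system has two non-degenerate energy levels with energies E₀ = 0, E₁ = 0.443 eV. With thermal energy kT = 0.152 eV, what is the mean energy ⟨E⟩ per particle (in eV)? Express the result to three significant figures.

Eᵢ/kT = 0, 2.9145.
Z = Σ e^(−Eᵢ/kT) = e^(−0) + e^(−2.9145) = 1.0000 + 0.054231 = 1.0542.
⟨E⟩ = Σ Eᵢ e^(−Eᵢ/kT) / Z = (0·1.0000 + 0.443·0.054231) / 1.0542 = 0.0228 eV.

0.0228 eV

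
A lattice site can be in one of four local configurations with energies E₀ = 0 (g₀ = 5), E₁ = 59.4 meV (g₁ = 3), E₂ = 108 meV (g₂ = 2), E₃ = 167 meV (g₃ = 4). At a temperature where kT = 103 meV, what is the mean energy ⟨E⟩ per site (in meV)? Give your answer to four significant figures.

Eᵢ/kT = 0, 0.576699, 1.04854, 1.62136.
Z = Σ gᵢe^(−Eᵢ/kT) = 5·e^(−0) + 3·e^(−0.576699) + 2·e^(−1.04854) + 4·e^(−1.62136) = 5.00000 + 1.68525 + 0.700898 + 0.790519 = 8.17667.
⟨E⟩ = Σ Eᵢ gᵢe^(−Eᵢ/kT) / Z = (0·5.00000 + 59.4·1.68525 + 108·0.700898 + 167·0.790519) / 8.17667 = 37.65 meV.

37.65 meV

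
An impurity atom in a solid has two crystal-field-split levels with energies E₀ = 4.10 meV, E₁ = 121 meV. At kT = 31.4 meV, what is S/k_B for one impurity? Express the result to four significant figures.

0.1117

Eᵢ/kT = 0.130573, 3.85350.
Z = Σ e^(−Eᵢ/kT) = e^(−0.130573) + e^(−3.85350) = 0.877592 + 0.0212054 = 0.898797.
⟨E⟩ = Σ EᵢPᵢ = 6.85803 meV.
S/k_B = ln Z + ⟨E⟩/kT = ln(0.898797) + 6.85803/31.4 = -0.106698 + 0.218409 = 0.1117.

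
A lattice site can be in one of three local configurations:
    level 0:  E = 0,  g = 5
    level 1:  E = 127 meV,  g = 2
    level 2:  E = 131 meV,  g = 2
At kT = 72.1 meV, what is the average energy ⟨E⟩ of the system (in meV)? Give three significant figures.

Eᵢ/kT = 0, 1.7614, 1.8169.
Z = Σ gᵢe^(−Eᵢ/kT) = 5·e^(−0) + 2·e^(−1.7614) + 2·e^(−1.8169) = 5.0000 + 0.34361 + 0.32506 = 5.6687.
⟨E⟩ = Σ Eᵢ gᵢe^(−Eᵢ/kT) / Z = (0·5.0000 + 127·0.34361 + 131·0.32506) / 5.6687 = 15.2 meV.

15.2 meV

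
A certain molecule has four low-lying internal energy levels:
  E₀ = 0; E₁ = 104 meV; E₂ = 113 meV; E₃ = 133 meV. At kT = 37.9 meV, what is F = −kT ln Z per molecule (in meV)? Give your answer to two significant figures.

-5.1 meV

Eᵢ/kT = 0, 2.744, 2.982, 3.509.
Z = Σ e^(−Eᵢ/kT) = e^(−0) + e^(−2.744) + e^(−2.982) + e^(−3.509) = 1.000 + 0.06431 + 0.05069 + 0.02993 = 1.145.
F = −kT ln Z = −37.9 × ln(1.145) = −37.9 × 0.1354 = -5.1 meV.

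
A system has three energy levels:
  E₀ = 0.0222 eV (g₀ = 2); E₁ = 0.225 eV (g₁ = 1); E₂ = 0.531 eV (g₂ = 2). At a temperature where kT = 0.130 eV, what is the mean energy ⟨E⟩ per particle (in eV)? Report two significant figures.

0.050 eV

Eᵢ/kT = 0.1708, 1.731, 4.085.
Z = Σ gᵢe^(−Eᵢ/kT) = 2·e^(−0.1708) + 1·e^(−1.731) + 2·e^(−4.085) = 1.686 + 0.1771 + 0.03365 = 1.897.
⟨E⟩ = Σ Eᵢ gᵢe^(−Eᵢ/kT) / Z = (0.0222·1.686 + 0.225·0.1771 + 0.531·0.03365) / 1.897 = 0.050 eV.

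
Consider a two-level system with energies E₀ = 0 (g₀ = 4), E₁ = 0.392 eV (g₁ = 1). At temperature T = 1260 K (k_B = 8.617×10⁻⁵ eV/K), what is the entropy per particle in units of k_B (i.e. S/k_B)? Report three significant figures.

k_BT = 8.617×10⁻⁵ × 1260 K = 0.10857 eV.
Eᵢ/kT = 0, 3.6106.
Z = Σ gᵢe^(−Eᵢ/kT) = 4·e^(−0) + 1·e^(−3.6106) = 4.0000 + 0.027036 = 4.0270.
⟨E⟩ = Σ EᵢPᵢ = 0.0026318 eV.
S/k_B = ln Z + ⟨E⟩/kT = ln(4.0270) + 0.0026318/0.10857 = 1.3930 + 0.024241 = 1.42.

1.42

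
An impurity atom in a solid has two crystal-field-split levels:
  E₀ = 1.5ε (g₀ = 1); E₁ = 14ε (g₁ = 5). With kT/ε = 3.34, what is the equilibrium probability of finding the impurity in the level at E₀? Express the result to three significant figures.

Eᵢ/kT = 0.44910, 4.1916.
Z = Σ gᵢe^(−Eᵢ/kT) = 1·e^(−0.44910) + 5·e^(−4.1916) = 0.63820 + 0.075610 = 0.71381.
P₀ = g₀ e^(−E₀/kT) / Z = 0.63820/0.71381 = 0.894.

0.894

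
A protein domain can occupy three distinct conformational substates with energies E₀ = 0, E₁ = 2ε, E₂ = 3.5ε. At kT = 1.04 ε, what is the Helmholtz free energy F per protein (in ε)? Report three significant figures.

-0.173 ε

Eᵢ/kT = 0, 1.9231, 3.3654.
Z = Σ e^(−Eᵢ/kT) = e^(−0) + e^(−1.9231) + e^(−3.3654) = 1.0000 + 0.14615 + 0.034548 = 1.1807.
F = −kT ln Z = −1.04 × ln(1.1807) = −1.04 × 0.16611 = -0.173 ε.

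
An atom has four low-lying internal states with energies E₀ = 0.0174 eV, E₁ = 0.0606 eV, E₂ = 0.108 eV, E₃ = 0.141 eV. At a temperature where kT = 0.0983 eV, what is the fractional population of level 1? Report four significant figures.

Eᵢ/kT = 0.177009, 0.616480, 1.09868, 1.43438.
Z = Σ e^(−Eᵢ/kT) = e^(−0.177009) + e^(−0.616480) + e^(−1.09868) + e^(−1.43438) = 0.837772 + 0.539841 + 0.333311 + 0.238263 = 1.94919.
P₁ = e^(−E₁/kT) / Z = 0.539841/1.94919 = 0.2770.

0.2770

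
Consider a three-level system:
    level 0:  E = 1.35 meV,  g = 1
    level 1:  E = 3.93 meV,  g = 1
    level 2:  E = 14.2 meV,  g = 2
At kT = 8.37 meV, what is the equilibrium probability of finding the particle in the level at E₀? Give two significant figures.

Eᵢ/kT = 0.1613, 0.4695, 1.697.
Z = Σ gᵢe^(−Eᵢ/kT) = 1·e^(−0.1613) + 1·e^(−0.4695) + 2·e^(−1.697) = 0.8510 + 0.6253 + 0.3665 = 1.843.
P₀ = g₀ e^(−E₀/kT) / Z = 0.8510/1.843 = 0.46.

0.46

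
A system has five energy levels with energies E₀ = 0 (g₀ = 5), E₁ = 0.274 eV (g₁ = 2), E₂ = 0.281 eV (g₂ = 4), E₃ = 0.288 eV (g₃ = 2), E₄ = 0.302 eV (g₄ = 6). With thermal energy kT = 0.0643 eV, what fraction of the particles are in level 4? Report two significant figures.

Eᵢ/kT = 0, 4.261, 4.370, 4.479, 4.697.
Z = Σ gᵢe^(−Eᵢ/kT) = 5·e^(−0) + 2·e^(−4.261) + 4·e^(−4.370) + 2·e^(−4.479) + 6·e^(−4.697) = 5.000 + 0.02822 + 0.05060 + 0.02269 + 0.05474 = 5.156.
P₄ = g₄ e^(−E₄/kT) / Z = 0.05474/5.156 = 0.011.

0.011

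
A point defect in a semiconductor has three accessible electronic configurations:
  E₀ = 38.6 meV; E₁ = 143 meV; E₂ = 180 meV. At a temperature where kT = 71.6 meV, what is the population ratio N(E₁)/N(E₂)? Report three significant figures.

n₁/n₂ = exp[−(E₁−E₂)/kT] = exp(−(-37 meV)/(71.6 meV)) = exp(0.51676) = 1.68.

1.68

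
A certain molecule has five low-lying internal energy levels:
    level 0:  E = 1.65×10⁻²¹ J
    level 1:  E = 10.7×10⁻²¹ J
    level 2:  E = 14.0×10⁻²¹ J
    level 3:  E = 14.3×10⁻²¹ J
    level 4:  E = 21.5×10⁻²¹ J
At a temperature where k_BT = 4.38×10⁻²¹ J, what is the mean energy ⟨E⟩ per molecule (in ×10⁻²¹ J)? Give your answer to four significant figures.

3.886 ×10⁻²¹ J

Eᵢ/kT = 0.376712, 2.44292, 3.19635, 3.26484, 4.90868.
Z = Σ e^(−Eᵢ/kT) = e^(−0.376712) + e^(−2.44292) + e^(−3.19635) + e^(−3.26484) + e^(−4.90868) = 0.686114 + 0.0869067 + 0.0409113 + 0.0382030 + 0.00738223 = 0.859517.
⟨E⟩ = Σ Eᵢ e^(−Eᵢ/kT) / Z = (1.65·0.686114 + 10.7·0.0869067 + 14.0·0.0409113 + 14.3·0.0382030 + 21.5·0.00738223) / 0.859517 = 3.886 ×10⁻²¹ J.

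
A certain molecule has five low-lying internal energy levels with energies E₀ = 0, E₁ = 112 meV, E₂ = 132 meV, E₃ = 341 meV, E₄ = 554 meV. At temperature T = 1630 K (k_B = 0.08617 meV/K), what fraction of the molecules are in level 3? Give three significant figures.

0.0453

k_BT = 0.08617 × 1630 K = 140.46 meV.
Eᵢ/kT = 0, 0.79738, 0.93977, 2.4277, 3.9442.
Z = Σ e^(−Eᵢ/kT) = e^(−0) + e^(−0.79738) + e^(−0.93977) + e^(−2.4277) + e^(−3.9442) = 1.0000 + 0.45051 + 0.39072 + 0.088240 + 0.019367 = 1.9488.
P₃ = e^(−E₃/kT) / Z = 0.088240/1.9488 = 0.0453.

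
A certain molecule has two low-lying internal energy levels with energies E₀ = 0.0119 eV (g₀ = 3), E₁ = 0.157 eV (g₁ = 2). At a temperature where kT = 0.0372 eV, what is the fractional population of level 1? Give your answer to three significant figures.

Eᵢ/kT = 0.31989, 4.2204.
Z = Σ gᵢe^(−Eᵢ/kT) = 3·e^(−0.31989) + 2·e^(−4.2204) = 2.1787 + 0.029386 = 2.2081.
P₁ = g₁ e^(−E₁/kT) / Z = 0.029386/2.2081 = 0.0133.

0.0133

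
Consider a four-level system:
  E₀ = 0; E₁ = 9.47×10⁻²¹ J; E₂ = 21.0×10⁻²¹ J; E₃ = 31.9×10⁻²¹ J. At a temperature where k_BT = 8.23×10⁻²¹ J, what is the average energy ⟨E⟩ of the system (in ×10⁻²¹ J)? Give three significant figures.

3.74 ×10⁻²¹ J

Eᵢ/kT = 0, 1.1507, 2.5516, 3.8761.
Z = Σ e^(−Eᵢ/kT) = e^(−0) + e^(−1.1507) + e^(−2.5516) + e^(−3.8761) = 1.0000 + 0.31642 + 0.077957 + 0.020732 = 1.4151.
⟨E⟩ = Σ Eᵢ e^(−Eᵢ/kT) / Z = (0·1.0000 + 9.47·0.31642 + 21.0·0.077957 + 31.9·0.020732) / 1.4151 = 3.74 ×10⁻²¹ J.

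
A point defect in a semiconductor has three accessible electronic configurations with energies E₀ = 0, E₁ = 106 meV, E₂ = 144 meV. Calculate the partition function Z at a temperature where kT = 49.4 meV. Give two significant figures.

Eᵢ/kT = 0, 2.146, 2.915.
Z = Σ e^(−Eᵢ/kT) = e^(−0) + e^(−2.146) + e^(−2.915) = 1.000 + 0.1170 + 0.05420 = 1.171.

Z = 1.2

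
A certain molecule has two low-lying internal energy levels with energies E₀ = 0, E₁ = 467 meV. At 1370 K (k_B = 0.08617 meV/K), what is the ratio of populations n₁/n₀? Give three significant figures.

0.0191

k_BT = 0.08617 × 1370 K = 118.05 meV.
n₁/n₀ = exp[−(E₁−E₀)/kT] = exp(−(467 meV)/(118.05 meV)) = exp(-3.9560) = 0.0191.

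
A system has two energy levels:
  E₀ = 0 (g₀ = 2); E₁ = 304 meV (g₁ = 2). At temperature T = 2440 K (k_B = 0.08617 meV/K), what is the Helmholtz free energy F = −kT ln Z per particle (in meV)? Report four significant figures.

k_BT = 0.08617 × 2440 K = 210.255 meV.
Eᵢ/kT = 0, 1.44586.
Z = Σ gᵢe^(−Eᵢ/kT) = 2·e^(−0) + 2·e^(−1.44586) = 2.00000 + 0.471087 = 2.47109.
F = −kT ln Z = −210.255 × ln(2.47109) = −210.255 × 0.904659 = -190.2 meV.

-190.2 meV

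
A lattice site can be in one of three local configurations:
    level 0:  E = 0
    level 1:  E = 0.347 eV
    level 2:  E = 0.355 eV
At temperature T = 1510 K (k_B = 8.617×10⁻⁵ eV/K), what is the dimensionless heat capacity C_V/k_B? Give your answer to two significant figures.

0.76

k_BT = 8.617×10⁻⁵ × 1510 K = 0.1301 eV.
Eᵢ/kT = 0, 2.667, 2.729.
Z = Σ e^(−Eᵢ/kT) = e^(−0) + e^(−2.667) + e^(−2.729) = 1.000 + 0.06946 + 0.06528 = 1.135.
⟨E⟩ = 0.04165 eV, ⟨E²⟩ = 0.01462 eV².
C_V/k_B = (⟨E²⟩ − ⟨E⟩²)/(kT)² = (0.01462 − 0.001735)/0.01693 = 0.76.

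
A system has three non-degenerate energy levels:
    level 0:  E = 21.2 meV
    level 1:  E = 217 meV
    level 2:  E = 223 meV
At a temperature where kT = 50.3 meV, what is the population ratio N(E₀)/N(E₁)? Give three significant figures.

n₀/n₁ = exp[−(E₀−E₁)/kT] = exp(−(-195.8 meV)/(50.3 meV)) = exp(3.8926) = 49.0.

49.0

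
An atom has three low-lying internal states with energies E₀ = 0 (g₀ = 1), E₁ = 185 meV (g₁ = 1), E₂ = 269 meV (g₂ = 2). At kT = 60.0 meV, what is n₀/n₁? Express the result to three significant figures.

n₀/n₁ = (g₀/g₁) exp[−(E₀−E₁)/kT] = (1/1) × exp(−(-185 meV)/(60.0 meV)) = (1/1) × exp(3.0833) = 21.8.

21.8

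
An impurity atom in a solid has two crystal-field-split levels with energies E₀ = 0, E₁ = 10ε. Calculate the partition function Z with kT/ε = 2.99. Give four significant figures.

Eᵢ/kT = 0, 3.34448.
Z = Σ e^(−Eᵢ/kT) = e^(−0) + e^(−3.34448) = 1.00000 + 0.0352786 = 1.03528.

Z = 1.035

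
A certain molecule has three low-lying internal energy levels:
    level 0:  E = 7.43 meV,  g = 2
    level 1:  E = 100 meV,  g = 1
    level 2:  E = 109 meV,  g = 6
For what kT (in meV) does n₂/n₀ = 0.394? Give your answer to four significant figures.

50.03 meV

n₂/n₀ = (g₂/g₀) exp[−(E₂−E₀)/kT] = 0.394.
⇒ (E₂−E₀)/kT = ln((6/2)/0.394) = ln(7.61421) = 2.03002.
kT = 101.57 meV / 2.03002 = 50.03 meV.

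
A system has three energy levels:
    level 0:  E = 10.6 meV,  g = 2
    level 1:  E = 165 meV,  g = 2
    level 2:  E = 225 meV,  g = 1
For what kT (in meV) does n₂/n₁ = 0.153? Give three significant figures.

n₂/n₁ = (g₂/g₁) exp[−(E₂−E₁)/kT] = 0.153.
⇒ (E₂−E₁)/kT = ln((1/2)/0.153) = ln(3.2680) = 1.1842.
kT = 60 meV / 1.1842 = 50.7 meV.

50.7 meV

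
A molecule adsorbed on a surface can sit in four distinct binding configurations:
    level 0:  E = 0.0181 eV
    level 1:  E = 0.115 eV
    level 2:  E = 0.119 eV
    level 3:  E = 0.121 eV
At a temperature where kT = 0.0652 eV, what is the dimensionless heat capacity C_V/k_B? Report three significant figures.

Eᵢ/kT = 0.27761, 1.7638, 1.8252, 1.8558.
Z = Σ e^(−Eᵢ/kT) = e^(−0.27761) + e^(−1.7638) + e^(−1.8252) + e^(−1.8558) = 0.75759 + 0.17139 + 0.16119 + 0.15633 = 1.2465.
⟨E⟩ = 0.057376 eV, ⟨E²⟩ = 0.0056849 eV².
C_V/k_B = (⟨E²⟩ − ⟨E⟩²)/(kT)² = (0.0056849 − 0.0032920)/0.0042510 = 0.563.

0.563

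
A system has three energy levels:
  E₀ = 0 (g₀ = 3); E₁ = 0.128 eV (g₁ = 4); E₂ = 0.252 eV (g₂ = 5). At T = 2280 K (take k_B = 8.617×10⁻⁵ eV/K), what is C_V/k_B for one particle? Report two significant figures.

k_BT = 8.617×10⁻⁵ × 2280 K = 0.1965 eV.
Eᵢ/kT = 0, 0.6514, 1.282.
Z = Σ gᵢe^(−Eᵢ/kT) = 3·e^(−0) + 4·e^(−0.6514) + 5·e^(−1.282) = 3.000 + 2.085 + 1.387 = 6.472.
⟨E⟩ = 0.09524 eV, ⟨E²⟩ = 0.01889 eV².
C_V/k_B = (⟨E²⟩ − ⟨E⟩²)/(kT)² = (0.01889 − 0.009071)/0.03861 = 0.25.

0.25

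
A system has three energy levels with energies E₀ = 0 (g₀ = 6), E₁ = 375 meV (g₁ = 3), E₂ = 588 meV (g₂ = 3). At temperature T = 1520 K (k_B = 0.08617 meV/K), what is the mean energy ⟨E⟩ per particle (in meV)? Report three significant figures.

13.5 meV

k_BT = 0.08617 × 1520 K = 130.98 meV.
Eᵢ/kT = 0, 2.8630, 4.4892.
Z = Σ gᵢe^(−Eᵢ/kT) = 6·e^(−0) + 3·e^(−2.8630) + 3·e^(−4.4892) = 6.0000 + 0.17129 + 0.033689 = 6.2050.
⟨E⟩ = Σ Eᵢ gᵢe^(−Eᵢ/kT) / Z = (0·6.0000 + 375·0.17129 + 588·0.033689) / 6.2050 = 13.5 meV.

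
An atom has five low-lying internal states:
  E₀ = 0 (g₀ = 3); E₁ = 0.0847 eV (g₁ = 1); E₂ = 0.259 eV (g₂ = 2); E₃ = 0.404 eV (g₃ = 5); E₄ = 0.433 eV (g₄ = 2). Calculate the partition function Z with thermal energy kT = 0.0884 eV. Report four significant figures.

Eᵢ/kT = 0, 0.958145, 2.92986, 4.57014, 4.89819.
Z = Σ gᵢe^(−Eᵢ/kT) = 3·e^(−0) + 1·e^(−0.958145) + 2·e^(−2.92986) + 5·e^(−4.57014) + 2·e^(−4.89819) = 3.00000 + 0.383604 + 0.106809 + 0.0517825 + 0.0149201 = 3.55712.

Z = 3.557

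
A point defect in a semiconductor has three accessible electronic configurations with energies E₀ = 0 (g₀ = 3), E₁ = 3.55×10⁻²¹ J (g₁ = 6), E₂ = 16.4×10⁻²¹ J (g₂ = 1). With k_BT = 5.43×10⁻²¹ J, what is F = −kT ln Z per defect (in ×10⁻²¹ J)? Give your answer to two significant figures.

Eᵢ/kT = 0, 0.6538, 3.020.
Z = Σ gᵢe^(−Eᵢ/kT) = 3·e^(−0) + 6·e^(−0.6538) + 1·e^(−3.020) = 3.000 + 3.120 + 0.04880 = 6.169.
F = −kT ln Z = −5.43 × ln(6.169) = −5.43 × 1.820 = -9.9 ×10⁻²¹ J.

-9.9 ×10⁻²¹ J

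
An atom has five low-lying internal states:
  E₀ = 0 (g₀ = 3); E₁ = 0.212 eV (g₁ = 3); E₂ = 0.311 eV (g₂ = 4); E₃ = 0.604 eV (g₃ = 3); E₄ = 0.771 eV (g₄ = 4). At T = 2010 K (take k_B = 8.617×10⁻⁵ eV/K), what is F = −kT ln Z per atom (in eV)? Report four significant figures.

-0.2675 eV

k_BT = 8.617×10⁻⁵ × 2010 K = 0.173202 eV.
Eᵢ/kT = 0, 1.22400, 1.79559, 3.48726, 4.45145.
Z = Σ gᵢe^(−Eᵢ/kT) = 3·e^(−0) + 3·e^(−1.22400) + 4·e^(−1.79559) + 3·e^(−3.48726) + 4·e^(−4.45145) = 3.00000 + 0.882155 + 0.664118 + 0.0917537 + 0.0466466 = 4.68467.
F = −kT ln Z = −0.173202 × ln(4.68467) = −0.173202 × 1.54430 = -0.2675 eV.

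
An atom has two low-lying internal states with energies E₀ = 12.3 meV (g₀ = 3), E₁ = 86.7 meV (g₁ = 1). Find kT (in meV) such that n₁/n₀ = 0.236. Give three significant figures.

n₁/n₀ = (g₁/g₀) exp[−(E₁−E₀)/kT] = 0.236.
⇒ (E₁−E₀)/kT = ln((1/3)/0.236) = ln(1.4124) = 0.34529.
kT = 74.4 meV / 0.34529 = 215 meV.

215 meV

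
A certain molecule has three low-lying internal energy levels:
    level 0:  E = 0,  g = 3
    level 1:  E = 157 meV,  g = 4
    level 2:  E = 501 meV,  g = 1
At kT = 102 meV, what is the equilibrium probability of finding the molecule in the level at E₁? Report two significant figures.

Eᵢ/kT = 0, 1.539, 4.912.
Z = Σ gᵢe^(−Eᵢ/kT) = 3·e^(−0) + 4·e^(−1.539) + 1·e^(−4.912) = 3.000 + 0.8584 + 0.007358 = 3.866.
P₁ = g₁ e^(−E₁/kT) / Z = 0.8584/3.866 = 0.22.

0.22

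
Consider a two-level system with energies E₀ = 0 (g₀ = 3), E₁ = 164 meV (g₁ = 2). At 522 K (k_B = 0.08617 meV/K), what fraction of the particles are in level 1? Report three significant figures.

0.0171

k_BT = 0.08617 × 522 K = 44.981 meV.
Eᵢ/kT = 0, 3.6460.
Z = Σ gᵢe^(−Eᵢ/kT) = 3·e^(−0) + 2·e^(−3.6460) = 3.0000 + 0.052191 = 3.0522.
P₁ = g₁ e^(−E₁/kT) / Z = 0.052191/3.0522 = 0.0171.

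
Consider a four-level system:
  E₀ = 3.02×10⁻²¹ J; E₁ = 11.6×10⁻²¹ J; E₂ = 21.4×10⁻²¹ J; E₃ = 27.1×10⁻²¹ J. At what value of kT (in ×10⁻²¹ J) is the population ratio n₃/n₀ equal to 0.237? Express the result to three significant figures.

16.7 ×10⁻²¹ J

n₃/n₀ = exp[−(E₃−E₀)/kT] = 0.237.
⇒ (E₃−E₀)/kT = ln(1/0.237) = ln(4.2194) = 1.4397.
kT = 24.08 ×10⁻²¹ J / 1.4397 = 16.7 ×10⁻²¹ J.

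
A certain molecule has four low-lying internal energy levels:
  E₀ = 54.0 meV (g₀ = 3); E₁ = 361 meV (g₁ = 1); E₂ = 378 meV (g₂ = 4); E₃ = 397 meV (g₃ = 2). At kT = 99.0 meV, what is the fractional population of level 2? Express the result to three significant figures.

0.0465

Eᵢ/kT = 0.54545, 3.6465, 3.8182, 4.0101.
Z = Σ gᵢe^(−Eᵢ/kT) = 3·e^(−0.54545) + 1·e^(−3.6465) + 4·e^(−3.8182) + 2·e^(−4.0101) = 1.7387 + 0.026082 + 0.087869 + 0.036263 = 1.8889.
P₂ = g₂ e^(−E₂/kT) / Z = 0.087869/1.8889 = 0.0465.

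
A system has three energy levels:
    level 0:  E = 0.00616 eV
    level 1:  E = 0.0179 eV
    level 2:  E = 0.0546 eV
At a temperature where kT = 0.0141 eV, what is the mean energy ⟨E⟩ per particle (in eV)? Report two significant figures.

Eᵢ/kT = 0.4369, 1.270, 3.872.
Z = Σ e^(−Eᵢ/kT) = e^(−0.4369) + e^(−1.270) + e^(−3.872) = 0.6460 + 0.2808 + 0.02082 = 0.9476.
⟨E⟩ = Σ Eᵢ e^(−Eᵢ/kT) / Z = (0.00616·0.6460 + 0.0179·0.2808 + 0.0546·0.02082) / 0.9476 = 0.011 eV.

0.011 eV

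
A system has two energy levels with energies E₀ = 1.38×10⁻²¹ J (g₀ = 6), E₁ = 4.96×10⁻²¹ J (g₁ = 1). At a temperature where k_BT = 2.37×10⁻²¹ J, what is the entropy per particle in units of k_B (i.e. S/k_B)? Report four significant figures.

Eᵢ/kT = 0.582278, 2.09283.
Z = Σ gᵢe^(−Eᵢ/kT) = 6·e^(−0.582278) + 1·e^(−2.09283) = 3.35175 + 0.123338 = 3.47509.
⟨E⟩ = Σ EᵢPᵢ = 1.50706 ×10⁻²¹ J.
S/k_B = ln Z + ⟨E⟩/kT = ln(3.47509) + 1.50706/2.37 = 1.24562 + 0.635890 = 1.882.

1.882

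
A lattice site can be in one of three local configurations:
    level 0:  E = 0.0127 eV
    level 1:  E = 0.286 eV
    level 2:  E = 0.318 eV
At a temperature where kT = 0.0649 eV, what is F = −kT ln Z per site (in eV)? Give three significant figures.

0.0112 eV

Eᵢ/kT = 0.19569, 4.4068, 4.8998.
Z = Σ e^(−Eᵢ/kT) = e^(−0.19569) + e^(−4.4068) + e^(−4.8998) = 0.82227 + 0.012194 + 0.0074481 = 0.84191.
F = −kT ln Z = −0.0649 × ln(0.84191) = −0.0649 × -0.17208 = 0.0112 eV.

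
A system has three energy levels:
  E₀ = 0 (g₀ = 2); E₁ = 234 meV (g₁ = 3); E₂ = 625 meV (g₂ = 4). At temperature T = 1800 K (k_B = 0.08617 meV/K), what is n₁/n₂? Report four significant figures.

k_BT = 0.08617 × 1800 K = 155.106 meV.
n₁/n₂ = (g₁/g₂) exp[−(E₁−E₂)/kT] = (3/4) × exp(−(-391 meV)/(155.106 meV)) = (3/4) × exp(2.52086) = 9.329.

9.329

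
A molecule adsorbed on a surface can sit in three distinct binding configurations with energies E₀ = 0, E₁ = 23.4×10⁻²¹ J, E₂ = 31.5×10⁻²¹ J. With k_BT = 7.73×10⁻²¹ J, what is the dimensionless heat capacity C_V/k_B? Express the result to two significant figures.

Eᵢ/kT = 0, 3.027, 4.075.
Z = Σ e^(−Eᵢ/kT) = e^(−0) + e^(−3.027) + e^(−4.075) = 1.000 + 0.04846 + 0.01699 = 1.065.
⟨E⟩ = 1.567, ⟨E²⟩ = 40.74.
C_V/k_B = (⟨E²⟩ − ⟨E⟩²)/(kT)² = (40.74 − 2.455)/59.75 = 0.64.

0.64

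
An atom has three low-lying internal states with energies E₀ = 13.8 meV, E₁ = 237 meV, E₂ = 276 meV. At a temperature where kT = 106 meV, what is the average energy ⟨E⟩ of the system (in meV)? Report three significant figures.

Eᵢ/kT = 0.13019, 2.2358, 2.6038.
Z = Σ e^(−Eᵢ/kT) = e^(−0.13019) + e^(−2.2358) + e^(−2.6038) = 0.87793 + 0.10691 + 0.073992 = 1.0588.
⟨E⟩ = Σ Eᵢ e^(−Eᵢ/kT) / Z = (13.8·0.87793 + 237·0.10691 + 276·0.073992) / 1.0588 = 54.7 meV.

54.7 meV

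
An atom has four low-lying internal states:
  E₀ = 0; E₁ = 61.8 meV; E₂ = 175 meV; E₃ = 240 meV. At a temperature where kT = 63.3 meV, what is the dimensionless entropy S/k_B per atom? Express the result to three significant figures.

Eᵢ/kT = 0, 0.97630, 2.7646, 3.7915.
Z = Σ e^(−Eᵢ/kT) = e^(−0) + e^(−0.97630) + e^(−2.7646) + e^(−3.7915) = 1.0000 + 0.37670 + 0.063001 + 0.022562 = 1.4623.
⟨E⟩ = Σ EᵢPᵢ = 27.163 meV.
S/k_B = ln Z + ⟨E⟩/kT = ln(1.4623) + 27.163/63.3 = 0.38001 + 0.42912 = 0.809.

0.809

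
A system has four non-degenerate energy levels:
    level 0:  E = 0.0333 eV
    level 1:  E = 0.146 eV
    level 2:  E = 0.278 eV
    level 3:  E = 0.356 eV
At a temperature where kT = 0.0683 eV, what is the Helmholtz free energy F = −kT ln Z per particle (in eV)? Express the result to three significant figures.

0.0192 eV

Eᵢ/kT = 0.48755, 2.1376, 4.0703, 5.2123.
Z = Σ e^(−Eᵢ/kT) = e^(−0.48755) + e^(−2.1376) + e^(−4.0703) + e^(−5.2123) = 0.61413 + 0.11794 + 0.017072 + 0.0054491 = 0.75459.
F = −kT ln Z = −0.0683 × ln(0.75459) = −0.0683 × -0.28158 = 0.0192 eV.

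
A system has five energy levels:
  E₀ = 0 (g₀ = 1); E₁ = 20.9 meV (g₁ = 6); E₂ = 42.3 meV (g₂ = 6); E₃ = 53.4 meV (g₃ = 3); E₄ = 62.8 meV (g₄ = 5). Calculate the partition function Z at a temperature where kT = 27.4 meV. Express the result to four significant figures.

Eᵢ/kT = 0, 0.762774, 1.54380, 1.94891, 2.29197.
Z = Σ gᵢe^(−Eᵢ/kT) = 1·e^(−0) + 6·e^(−0.762774) + 6·e^(−1.54380) + 3·e^(−1.94891) + 5·e^(−2.29197) = 1.00000 + 2.79823 + 1.28141 + 0.427288 + 0.505336 = 6.01226.

Z = 6.012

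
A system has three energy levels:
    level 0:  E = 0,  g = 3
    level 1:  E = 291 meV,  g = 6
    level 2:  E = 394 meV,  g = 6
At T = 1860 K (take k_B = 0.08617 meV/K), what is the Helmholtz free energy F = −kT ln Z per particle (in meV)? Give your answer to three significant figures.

k_BT = 0.08617 × 1860 K = 160.28 meV.
Eᵢ/kT = 0, 1.8156, 2.4582.
Z = Σ gᵢe^(−Eᵢ/kT) = 3·e^(−0) + 6·e^(−1.8156) + 6·e^(−2.4582) = 3.0000 + 0.97644 + 0.51353 = 4.4900.
F = −kT ln Z = −160.28 × ln(4.4900) = −160.28 × 1.5019 = -241 meV.

-241 meV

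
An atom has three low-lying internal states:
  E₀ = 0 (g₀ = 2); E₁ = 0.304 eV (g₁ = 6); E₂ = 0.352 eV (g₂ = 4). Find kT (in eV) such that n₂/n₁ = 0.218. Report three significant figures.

0.0429 eV

n₂/n₁ = (g₂/g₁) exp[−(E₂−E₁)/kT] = 0.218.
⇒ (E₂−E₁)/kT = ln((4/6)/0.218) = ln(3.0581) = 1.1178.
kT = 0.048 eV / 1.1178 = 0.0429 eV.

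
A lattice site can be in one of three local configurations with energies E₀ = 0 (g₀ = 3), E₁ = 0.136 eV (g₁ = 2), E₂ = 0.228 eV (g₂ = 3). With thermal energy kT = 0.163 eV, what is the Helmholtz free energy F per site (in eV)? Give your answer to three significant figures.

-0.249 eV

Eᵢ/kT = 0, 0.83436, 1.3988.
Z = Σ gᵢe^(−Eᵢ/kT) = 3·e^(−0) + 2·e^(−0.83436) + 3·e^(−1.3988) = 3.0000 + 0.86830 + 0.74068 = 4.6090.
F = −kT ln Z = −0.163 × ln(4.6090) = −0.163 × 1.5280 = -0.249 eV.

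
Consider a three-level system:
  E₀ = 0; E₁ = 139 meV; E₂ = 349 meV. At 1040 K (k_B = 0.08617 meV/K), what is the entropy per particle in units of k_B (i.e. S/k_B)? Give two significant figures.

k_BT = 0.08617 × 1040 K = 89.62 meV.
Eᵢ/kT = 0, 1.551, 3.894.
Z = Σ e^(−Eᵢ/kT) = e^(−0) + e^(−1.551) + e^(−3.894) = 1.000 + 0.2120 + 0.02036 = 1.232.
⟨E⟩ = Σ EᵢPᵢ = 29.69 meV.
S/k_B = ln Z + ⟨E⟩/kT = ln(1.232) + 29.69/89.62 = 0.2086 + 0.3313 = 0.54.

0.54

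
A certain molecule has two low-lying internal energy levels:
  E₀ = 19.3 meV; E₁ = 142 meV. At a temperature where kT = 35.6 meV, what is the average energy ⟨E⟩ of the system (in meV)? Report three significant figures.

Eᵢ/kT = 0.54213, 3.9888.
Z = Σ e^(−Eᵢ/kT) = e^(−0.54213) + e^(−3.9888) = 0.58151 + 0.018522 = 0.60003.
⟨E⟩ = Σ Eᵢ e^(−Eᵢ/kT) / Z = (19.3·0.58151 + 142·0.018522) / 0.60003 = 23.1 meV.

23.1 meV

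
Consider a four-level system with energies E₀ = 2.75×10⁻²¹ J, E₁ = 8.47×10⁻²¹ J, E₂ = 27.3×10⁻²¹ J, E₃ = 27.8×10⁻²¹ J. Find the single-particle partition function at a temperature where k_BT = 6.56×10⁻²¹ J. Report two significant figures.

Eᵢ/kT = 0.4192, 1.291, 4.162, 4.238.
Z = Σ e^(−Eᵢ/kT) = e^(−0.4192) + e^(−1.291) + e^(−4.162) + e^(−4.238) = 0.6576 + 0.2750 + 0.01558 + 0.01444 = 0.9626.

Z = 0.96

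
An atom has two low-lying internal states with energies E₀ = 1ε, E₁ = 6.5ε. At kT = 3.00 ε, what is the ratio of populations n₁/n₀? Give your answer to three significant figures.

n₁/n₀ = exp[−(E₁−E₀)/kT] = exp(−(5.5ε)/(3.00ε)) = exp(-1.8333) = 0.160.

0.160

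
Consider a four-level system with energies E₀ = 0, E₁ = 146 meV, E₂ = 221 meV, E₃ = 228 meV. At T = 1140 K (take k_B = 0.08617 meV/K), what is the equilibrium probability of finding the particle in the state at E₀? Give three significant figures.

k_BT = 0.08617 × 1140 K = 98.234 meV.
Eᵢ/kT = 0, 1.4862, 2.2497, 2.3210.
Z = Σ e^(−Eᵢ/kT) = e^(−0) + e^(−1.4862) + e^(−2.2497) + e^(−2.3210) = 1.0000 + 0.22623 + 0.10543 + 0.098175 = 1.4298.
P₀ = e^(−E₀/kT) / Z = 1.0000/1.4298 = 0.699.

0.699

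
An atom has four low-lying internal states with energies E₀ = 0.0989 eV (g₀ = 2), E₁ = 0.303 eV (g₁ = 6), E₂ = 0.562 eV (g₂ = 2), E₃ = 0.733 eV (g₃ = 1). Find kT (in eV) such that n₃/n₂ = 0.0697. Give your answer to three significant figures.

n₃/n₂ = (g₃/g₂) exp[−(E₃−E₂)/kT] = 0.0697.
⇒ (E₃−E₂)/kT = ln((1/2)/0.0697) = ln(7.1736) = 1.9704.
kT = 0.171 eV / 1.9704 = 0.0868 eV.

0.0868 eV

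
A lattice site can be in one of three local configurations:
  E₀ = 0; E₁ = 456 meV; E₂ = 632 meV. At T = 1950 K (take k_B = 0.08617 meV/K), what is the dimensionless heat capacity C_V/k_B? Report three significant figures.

0.690

k_BT = 0.08617 × 1950 K = 168.03 meV.
Eᵢ/kT = 0, 2.7138, 3.7612.
Z = Σ e^(−Eᵢ/kT) = e^(−0) + e^(−2.7138) + e^(−3.7612) = 1.0000 + 0.066284 + 0.023256 = 1.0895.
⟨E⟩ = 41.233 meV, ⟨E²⟩ = 21177 meV².
C_V/k_B = (⟨E²⟩ − ⟨E⟩²)/(kT)² = (21177 − 1700.2)/28234 = 0.690.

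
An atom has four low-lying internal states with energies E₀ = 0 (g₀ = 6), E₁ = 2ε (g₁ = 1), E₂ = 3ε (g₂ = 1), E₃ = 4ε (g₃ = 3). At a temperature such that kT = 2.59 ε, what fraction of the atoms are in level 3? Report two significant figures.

Eᵢ/kT = 0, 0.7722, 1.158, 1.544.
Z = Σ gᵢe^(−Eᵢ/kT) = 6·e^(−0) + 1·e^(−0.7722) + 1·e^(−1.158) + 3·e^(−1.544) = 6.000 + 0.4620 + 0.3141 + 0.6406 = 7.417.
P₃ = g₃ e^(−E₃/kT) / Z = 0.6406/7.417 = 0.086.

0.086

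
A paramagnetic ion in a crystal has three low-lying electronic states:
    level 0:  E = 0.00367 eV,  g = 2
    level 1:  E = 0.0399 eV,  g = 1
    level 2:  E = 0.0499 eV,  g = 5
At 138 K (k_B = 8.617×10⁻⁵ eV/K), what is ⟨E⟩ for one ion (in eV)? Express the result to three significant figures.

0.00667 eV

k_BT = 8.617×10⁻⁵ × 138 K = 0.011891 eV.
Eᵢ/kT = 0.30864, 3.3555, 4.1965.
Z = Σ gᵢe^(−Eᵢ/kT) = 2·e^(−0.30864) + 1·e^(−3.3555) + 5·e^(−4.1965) = 1.4689 + 0.034892 + 0.075241 = 1.5790.
⟨E⟩ = Σ Eᵢ gᵢe^(−Eᵢ/kT) / Z = (0.00367·1.4689 + 0.0399·0.034892 + 0.0499·0.075241) / 1.5790 = 0.00667 eV.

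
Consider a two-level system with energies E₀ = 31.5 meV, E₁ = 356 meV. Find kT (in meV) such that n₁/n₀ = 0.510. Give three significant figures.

482 meV

n₁/n₀ = exp[−(E₁−E₀)/kT] = 0.510.
⇒ (E₁−E₀)/kT = ln(1/0.510) = ln(1.9608) = 0.67335.
kT = 324.5 meV / 0.67335 = 482 meV.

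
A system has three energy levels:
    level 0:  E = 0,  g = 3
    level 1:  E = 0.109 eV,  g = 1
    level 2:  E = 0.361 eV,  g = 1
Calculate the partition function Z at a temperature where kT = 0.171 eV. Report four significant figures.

Eᵢ/kT = 0, 0.637427, 2.11111.
Z = Σ gᵢe^(−Eᵢ/kT) = 3·e^(−0) + 1·e^(−0.637427) + 1·e^(−2.11111) = 3.00000 + 0.528651 + 0.121103 = 3.64975.

Z = 3.650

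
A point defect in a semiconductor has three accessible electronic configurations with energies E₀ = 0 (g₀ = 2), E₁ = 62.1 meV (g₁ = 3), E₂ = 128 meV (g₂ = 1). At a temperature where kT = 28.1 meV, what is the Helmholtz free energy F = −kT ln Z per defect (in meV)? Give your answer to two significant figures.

Eᵢ/kT = 0, 2.210, 4.555.
Z = Σ gᵢe^(−Eᵢ/kT) = 2·e^(−0) + 3·e^(−2.210) + 1·e^(−4.555) = 2.000 + 0.3291 + 0.01051 = 2.340.
F = −kT ln Z = −28.1 × ln(2.340) = −28.1 × 0.8502 = -24 meV.

-24 meV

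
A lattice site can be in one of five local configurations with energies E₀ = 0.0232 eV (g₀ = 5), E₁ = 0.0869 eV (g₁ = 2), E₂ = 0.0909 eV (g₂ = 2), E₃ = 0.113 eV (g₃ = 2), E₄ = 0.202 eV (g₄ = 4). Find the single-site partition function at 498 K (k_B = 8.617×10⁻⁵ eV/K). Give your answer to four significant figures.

k_BT = 8.617×10⁻⁵ × 498 K = 0.0429127 eV.
Eᵢ/kT = 0.540632, 2.02504, 2.11825, 2.63325, 4.70723.
Z = Σ gᵢe^(−Eᵢ/kT) = 5·e^(−0.540632) + 2·e^(−2.02504) + 2·e^(−2.11825) + 2·e^(−2.63325) + 4·e^(−4.70723) = 2.91190 + 0.263977 + 0.240484 + 0.143689 + 0.0361190 = 3.59617.

Z = 3.596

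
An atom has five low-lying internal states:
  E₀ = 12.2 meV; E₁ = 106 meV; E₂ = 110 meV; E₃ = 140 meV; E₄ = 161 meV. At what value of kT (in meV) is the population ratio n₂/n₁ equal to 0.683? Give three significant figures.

n₂/n₁ = exp[−(E₂−E₁)/kT] = 0.683.
⇒ (E₂−E₁)/kT = ln(1/0.683) = ln(1.4641) = 0.38124.
kT = 4 meV / 0.38124 = 10.5 meV.

10.5 meV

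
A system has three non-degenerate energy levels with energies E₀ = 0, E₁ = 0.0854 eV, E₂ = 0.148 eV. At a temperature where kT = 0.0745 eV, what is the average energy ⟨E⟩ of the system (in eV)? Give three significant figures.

0.0326 eV

Eᵢ/kT = 0, 1.1463, 1.9866.
Z = Σ e^(−Eᵢ/kT) = e^(−0) + e^(−1.1463) + e^(−1.9866) = 1.0000 + 0.31781 + 0.13716 = 1.4550.
⟨E⟩ = Σ Eᵢ e^(−Eᵢ/kT) / Z = (0·1.0000 + 0.0854·0.31781 + 0.148·0.13716) / 1.4550 = 0.0326 eV.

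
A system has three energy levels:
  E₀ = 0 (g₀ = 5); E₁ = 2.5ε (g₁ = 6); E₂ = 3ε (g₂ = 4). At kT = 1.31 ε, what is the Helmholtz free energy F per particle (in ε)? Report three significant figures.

Eᵢ/kT = 0, 1.9084, 2.2901.
Z = Σ gᵢe^(−Eᵢ/kT) = 5·e^(−0) + 6·e^(−1.9084) + 4·e^(−2.2901) = 5.0000 + 0.88991 + 0.40503 = 6.2949.
F = −kT ln Z = −1.31 × ln(6.2949) = −1.31 × 1.8397 = -2.41 ε.

-2.41 ε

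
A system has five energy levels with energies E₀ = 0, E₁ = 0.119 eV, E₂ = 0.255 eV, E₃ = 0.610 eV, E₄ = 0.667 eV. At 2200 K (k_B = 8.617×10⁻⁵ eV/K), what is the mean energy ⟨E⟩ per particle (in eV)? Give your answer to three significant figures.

k_BT = 8.617×10⁻⁵ × 2200 K = 0.18957 eV.
Eᵢ/kT = 0, 0.62774, 1.3451, 3.2178, 3.5185.
Z = Σ e^(−Eᵢ/kT) = e^(−0) + e^(−0.62774) + e^(−1.3451) + e^(−3.2178) + e^(−3.5185) = 1.0000 + 0.53380 + 0.26051 + 0.040043 + 0.029644 = 1.8640.
⟨E⟩ = Σ Eᵢ e^(−Eᵢ/kT) / Z = (0·1.0000 + 0.119·0.53380 + 0.255·0.26051 + 0.610·0.040043 + 0.667·0.029644) / 1.8640 = 0.0934 eV.

0.0934 eV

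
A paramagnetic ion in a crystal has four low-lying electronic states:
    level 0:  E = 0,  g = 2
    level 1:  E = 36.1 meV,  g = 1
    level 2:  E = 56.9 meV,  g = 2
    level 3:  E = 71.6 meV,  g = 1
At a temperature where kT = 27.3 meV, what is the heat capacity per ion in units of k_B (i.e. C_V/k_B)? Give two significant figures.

Eᵢ/kT = 0, 1.322, 2.084, 2.623.
Z = Σ gᵢe^(−Eᵢ/kT) = 2·e^(−0) + 1·e^(−1.322) + 2·e^(−2.084) + 1·e^(−2.623) = 2.000 + 0.2666 + 0.2489 + 0.07258 = 2.588.
⟨E⟩ = 11.20 meV, ⟨E²⟩ = 589.4 meV².
C_V/k_B = (⟨E²⟩ − ⟨E⟩²)/(kT)² = (589.4 − 125.4)/745.3 = 0.62.

0.62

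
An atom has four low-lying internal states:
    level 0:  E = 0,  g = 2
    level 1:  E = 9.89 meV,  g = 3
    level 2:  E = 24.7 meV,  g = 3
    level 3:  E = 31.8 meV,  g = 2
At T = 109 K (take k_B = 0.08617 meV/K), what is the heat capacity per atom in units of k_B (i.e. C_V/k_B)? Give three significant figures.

0.705

k_BT = 0.08617 × 109 K = 9.3925 meV.
Eᵢ/kT = 0, 1.0530, 2.6298, 3.3857.
Z = Σ gᵢe^(−Eᵢ/kT) = 2·e^(−0) + 3·e^(−1.0530) + 3·e^(−2.6298) + 2·e^(−3.3857) = 2.0000 + 1.0467 + 0.21628 + 0.067708 = 3.3307.
⟨E⟩ = 5.3584 meV, ⟨E²⟩ = 90.912 meV².
C_V/k_B = (⟨E²⟩ − ⟨E⟩²)/(kT)² = (90.912 − 28.712)/88.219 = 0.705.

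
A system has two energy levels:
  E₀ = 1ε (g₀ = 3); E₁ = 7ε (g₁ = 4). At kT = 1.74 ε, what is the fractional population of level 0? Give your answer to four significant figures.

Eᵢ/kT = 0.574713, 4.02299.
Z = Σ gᵢe^(−Eᵢ/kT) = 3·e^(−0.574713) + 4·e^(−4.02299) = 1.68860 + 0.0715975 = 1.76020.
P₀ = g₀ e^(−E₀/kT) / Z = 1.68860/1.76020 = 0.9593.

0.9593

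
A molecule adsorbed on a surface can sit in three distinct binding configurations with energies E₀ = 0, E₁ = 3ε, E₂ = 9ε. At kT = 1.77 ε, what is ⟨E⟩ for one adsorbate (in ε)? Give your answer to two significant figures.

0.51 ε

Eᵢ/kT = 0, 1.695, 5.085.
Z = Σ e^(−Eᵢ/kT) = e^(−0) + e^(−1.695) + e^(−5.085) = 1.000 + 0.1836 + 0.006189 = 1.190.
⟨E⟩ = Σ Eᵢ e^(−Eᵢ/kT) / Z = (0·1.000 + 3·0.1836 + 9·0.006189) / 1.190 = 0.51 ε.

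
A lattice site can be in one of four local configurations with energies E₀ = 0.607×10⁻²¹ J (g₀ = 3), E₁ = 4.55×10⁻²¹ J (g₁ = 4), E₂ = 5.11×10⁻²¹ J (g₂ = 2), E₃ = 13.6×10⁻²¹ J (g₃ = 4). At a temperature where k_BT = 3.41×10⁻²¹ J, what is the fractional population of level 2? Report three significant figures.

Eᵢ/kT = 0.17801, 1.3343, 1.4985, 3.9883.
Z = Σ gᵢe^(−Eᵢ/kT) = 3·e^(−0.17801) + 4·e^(−1.3343) + 2·e^(−1.4985) + 4·e^(−3.9883) = 2.5108 + 1.0534 + 0.44693 + 0.074125 = 4.0853.
P₂ = g₂ e^(−E₂/kT) / Z = 0.44693/4.0853 = 0.109.

0.109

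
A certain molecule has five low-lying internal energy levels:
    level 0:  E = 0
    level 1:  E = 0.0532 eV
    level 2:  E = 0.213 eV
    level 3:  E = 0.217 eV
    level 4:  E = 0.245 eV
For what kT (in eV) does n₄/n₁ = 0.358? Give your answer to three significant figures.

0.187 eV

n₄/n₁ = exp[−(E₄−E₁)/kT] = 0.358.
⇒ (E₄−E₁)/kT = ln(1/0.358) = ln(2.7933) = 1.0272.
kT = 0.1918 eV / 1.0272 = 0.187 eV.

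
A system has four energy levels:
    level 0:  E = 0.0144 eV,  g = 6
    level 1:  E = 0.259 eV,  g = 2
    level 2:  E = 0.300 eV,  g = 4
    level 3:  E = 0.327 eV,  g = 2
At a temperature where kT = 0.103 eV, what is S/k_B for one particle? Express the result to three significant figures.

2.10

Eᵢ/kT = 0.13981, 2.5146, 2.9126, 3.1748.
Z = Σ gᵢe^(−Eᵢ/kT) = 6·e^(−0.13981) + 2·e^(−2.5146) + 4·e^(−2.9126) + 2·e^(−3.1748) = 5.2171 + 0.16179 + 0.21734 + 0.083605 = 5.6798.
⟨E⟩ = Σ EᵢPᵢ = 0.036898 eV.
S/k_B = ln Z + ⟨E⟩/kT = ln(5.6798) + 0.036898/0.103 = 1.7369 + 0.35823 = 2.10.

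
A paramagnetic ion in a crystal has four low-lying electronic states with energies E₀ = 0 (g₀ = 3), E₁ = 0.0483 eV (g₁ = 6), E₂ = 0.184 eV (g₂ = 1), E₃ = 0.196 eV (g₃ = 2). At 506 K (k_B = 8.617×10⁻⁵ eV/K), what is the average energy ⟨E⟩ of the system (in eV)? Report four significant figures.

k_BT = 8.617×10⁻⁵ × 506 K = 0.0436020 eV.
Eᵢ/kT = 0, 1.10775, 4.21999, 4.49521.
Z = Σ gᵢe^(−Eᵢ/kT) = 3·e^(−0) + 6·e^(−1.10775) + 1·e^(−4.21999) + 2·e^(−4.49521) = 3.00000 + 1.98181 + 0.0146988 + 0.0223247 = 5.01883.
⟨E⟩ = Σ Eᵢ gᵢe^(−Eᵢ/kT) / Z = (0·3.00000 + 0.0483·1.98181 + 0.184·0.0146988 + 0.196·0.0223247) / 5.01883 = 0.02048 eV.

0.02048 eV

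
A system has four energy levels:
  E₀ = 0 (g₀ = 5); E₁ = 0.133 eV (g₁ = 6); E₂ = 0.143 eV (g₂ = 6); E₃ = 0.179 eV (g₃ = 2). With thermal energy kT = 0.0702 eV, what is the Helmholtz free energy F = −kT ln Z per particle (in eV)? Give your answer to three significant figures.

-0.135 eV

Eᵢ/kT = 0, 1.8946, 2.0370, 2.5499.
Z = Σ gᵢe^(−Eᵢ/kT) = 5·e^(−0) + 6·e^(−1.8946) + 6·e^(−2.0370) + 2·e^(−2.5499) = 5.0000 + 0.90227 + 0.78252 + 0.15618 = 6.8410.
F = −kT ln Z = −0.0702 × ln(6.8410) = −0.0702 × 1.9229 = -0.135 eV.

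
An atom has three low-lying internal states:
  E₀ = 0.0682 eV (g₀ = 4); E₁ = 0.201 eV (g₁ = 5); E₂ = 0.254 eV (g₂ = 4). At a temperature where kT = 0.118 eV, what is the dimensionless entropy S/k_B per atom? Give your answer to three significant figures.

2.35

Eᵢ/kT = 0.57797, 1.7034, 2.1525.
Z = Σ gᵢe^(−Eᵢ/kT) = 4·e^(−0.57797) + 5·e^(−1.7034) + 4·e^(−2.1525) = 2.2441 + 0.91032 + 0.46477 = 3.6192.
⟨E⟩ = Σ EᵢPᵢ = 0.12546 eV.
S/k_B = ln Z + ⟨E⟩/kT = ln(3.6192) + 0.12546/0.118 = 1.2863 + 1.0632 = 2.35.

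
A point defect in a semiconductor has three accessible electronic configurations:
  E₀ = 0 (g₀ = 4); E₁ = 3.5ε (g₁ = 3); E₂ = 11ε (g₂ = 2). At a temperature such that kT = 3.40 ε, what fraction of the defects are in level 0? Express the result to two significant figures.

Eᵢ/kT = 0, 1.029, 3.235.
Z = Σ gᵢe^(−Eᵢ/kT) = 4·e^(−0) + 3·e^(−1.029) + 2·e^(−3.235) = 4.000 + 1.072 + 0.07872 = 5.151.
P₀ = g₀ e^(−E₀/kT) / Z = 4.000/5.151 = 0.78.

0.78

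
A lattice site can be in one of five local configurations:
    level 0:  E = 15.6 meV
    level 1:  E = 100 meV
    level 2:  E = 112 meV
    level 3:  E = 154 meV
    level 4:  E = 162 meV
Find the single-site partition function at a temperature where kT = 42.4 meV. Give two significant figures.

Z = 0.91

Eᵢ/kT = 0.3679, 2.358, 2.642, 3.632, 3.821.
Z = Σ e^(−Eᵢ/kT) = e^(−0.3679) + e^(−2.358) + e^(−2.642) + e^(−3.632) + e^(−3.821) = 0.6922 + 0.09461 + 0.07122 + 0.02646 + 0.02191 = 0.9064.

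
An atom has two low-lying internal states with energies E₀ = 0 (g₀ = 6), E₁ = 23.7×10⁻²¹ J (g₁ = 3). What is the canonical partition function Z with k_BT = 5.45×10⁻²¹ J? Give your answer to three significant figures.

Z = 6.04

Eᵢ/kT = 0, 4.3486.
Z = Σ gᵢe^(−Eᵢ/kT) = 6·e^(−0) + 3·e^(−4.3486) = 6.0000 + 0.038775 = 6.0388.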